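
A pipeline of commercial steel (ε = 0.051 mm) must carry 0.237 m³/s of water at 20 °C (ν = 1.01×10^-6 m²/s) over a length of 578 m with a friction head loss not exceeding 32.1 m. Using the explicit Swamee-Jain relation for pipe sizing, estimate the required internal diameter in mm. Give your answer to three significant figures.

D ≈ 265 mm

Swamee-Jain (Type III): D = 0.66·[ε^1.25·(LQ²/(gh_f))^4.75 + ν·Q^9.4·(L/(gh_f))^5.2]^0.04
LQ²/(gh_f) = 0.1031; L/(gh_f) = 1.835
Term 1 = ε^1.25·(…)^4.75 = 8.86×10^-11; Term 2 = ν·Q^9.4·(…)^5.2 = 3.15×10^-11
D = 0.66·(8.86×10^-11 + 3.15×10^-11)^0.04 = 0.2647 m = 265 mm
Check: V = 4.31 m/s, Re = 1.13×10^6, f = 0.01459, h_f = 30.1 m ≈ 32.1 m ✓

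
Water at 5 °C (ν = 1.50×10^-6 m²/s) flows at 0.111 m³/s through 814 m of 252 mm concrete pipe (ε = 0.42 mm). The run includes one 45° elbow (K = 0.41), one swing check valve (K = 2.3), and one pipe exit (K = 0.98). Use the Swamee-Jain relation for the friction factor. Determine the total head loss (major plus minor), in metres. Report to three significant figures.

V = 4Q/(πD²) = 2.226 m/s; V²/2g = 0.2524 m
Re = 3.74×10^5, ε/D = 0.00167 → f = 0.02301 (Swamee-Jain)
Major: h_f = f(L/D)·V²/2g = 0.02301·3230·0.2524 = 18.77 m
Minor: ΣK = 3.69; h_m = ΣK·V²/2g = 0.9315 m
Total H_L = 18.77 + 0.9315 = 19.70 m

H_L ≈ 19.7 m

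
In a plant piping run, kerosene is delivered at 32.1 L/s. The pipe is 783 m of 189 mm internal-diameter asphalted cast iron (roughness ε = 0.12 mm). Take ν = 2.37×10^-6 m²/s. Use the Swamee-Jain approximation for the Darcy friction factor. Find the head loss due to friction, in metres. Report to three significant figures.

V = 4Q/(πD²) = 4·0.0321/(π·0.189²) = 1.144 m/s
Re = VD/ν = 1.144·0.189/2.37×10^-6 = 9.12×10^4 → turbulent
ε/D = 0.12/189 = 6.35×10^-4
Swamee-Jain: f = 0.02121
h_f = f(L/D)V²/(2g) = 0.02121·(783/0.189)·1.144²/(2·9.81) = 5.863 m

h_f ≈ 5.86 m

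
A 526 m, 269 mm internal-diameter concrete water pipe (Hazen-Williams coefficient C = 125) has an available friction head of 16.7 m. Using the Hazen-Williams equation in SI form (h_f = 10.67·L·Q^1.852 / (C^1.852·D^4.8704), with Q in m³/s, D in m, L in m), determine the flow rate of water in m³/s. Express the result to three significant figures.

Rearranging: Q = [h_f·C^1.852·D^4.8704 / (10.67·L)]^(1/1.852)
Q = [16.7·125^1.852·0.269^4.8704 / (10.67·526)]^0.540 = 0.1710 m³/s

Q ≈ 0.171 m³/s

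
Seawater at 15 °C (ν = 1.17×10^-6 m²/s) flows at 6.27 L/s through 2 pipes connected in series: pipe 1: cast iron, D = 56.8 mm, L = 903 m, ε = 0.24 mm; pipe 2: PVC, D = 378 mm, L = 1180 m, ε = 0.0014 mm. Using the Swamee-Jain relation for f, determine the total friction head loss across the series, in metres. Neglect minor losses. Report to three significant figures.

Pipe 1: V = 2.474 m/s, Re = 1.20×10^5, ε/D = 0.00423, f = 0.02999, h_1 = f(L/D)V²/2g = 148.8 m
Pipe 2: V = 0.05587 m/s, Re = 1.81×10^4, ε/D = 3.70×10^-6, f = 0.02650, h_2 = f(L/D)V²/2g = 0.01316 m
Series → Q common, losses add: H = Σh = 148.8 m

H ≈ 149 m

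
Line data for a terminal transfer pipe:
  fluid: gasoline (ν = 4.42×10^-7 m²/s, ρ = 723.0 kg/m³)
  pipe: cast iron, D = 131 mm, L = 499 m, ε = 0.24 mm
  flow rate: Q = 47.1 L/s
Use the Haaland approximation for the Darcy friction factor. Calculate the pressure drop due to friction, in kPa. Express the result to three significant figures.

V = 4Q/(πD²) = 4·0.0471/(π·0.131²) = 3.495 m/s
Re = VD/ν = 3.495·0.131/4.42×10^-7 = 1.04×10^6 → turbulent
ε/D = 0.24/131 = 0.00183
Haaland: f = 0.02310
h_f = f(L/D)V²/(2g) = 0.02310·(499/0.131)·3.495²/(2·9.81) = 54.76 m
Δp = ρg·h_f = 723.0·9.81·54.76 = 388.4 kPa

Δp ≈ 388 kPa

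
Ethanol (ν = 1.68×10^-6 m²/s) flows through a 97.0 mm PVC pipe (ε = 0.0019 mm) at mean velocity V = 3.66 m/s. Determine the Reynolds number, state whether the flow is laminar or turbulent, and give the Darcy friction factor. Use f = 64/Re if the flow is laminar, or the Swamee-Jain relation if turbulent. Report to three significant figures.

Re = VD/ν = 3.660·0.0970/1.68×10^-6 = 2.11×10^5
Re > 4000 → turbulent; ε/D = 1.96×10^-5
Swamee-Jain: f = 0.01555

Re ≈ 2.11×10^5; turbulent; f ≈ 0.0156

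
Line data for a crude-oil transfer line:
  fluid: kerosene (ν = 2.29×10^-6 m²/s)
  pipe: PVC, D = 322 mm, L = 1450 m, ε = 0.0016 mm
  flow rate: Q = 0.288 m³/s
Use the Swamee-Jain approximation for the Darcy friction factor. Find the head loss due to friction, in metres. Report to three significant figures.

h_f ≈ 37.8 m

V = 4Q/(πD²) = 4·0.288/(π·0.322²) = 3.537 m/s
Re = VD/ν = 3.537·0.322/2.29×10^-6 = 4.97×10^5 → turbulent
ε/D = 0.0016/322 = 4.97×10^-6
Swamee-Jain: f = 0.01318
h_f = f(L/D)V²/(2g) = 0.01318·(1450/0.322)·3.537²/(2·9.81) = 37.85 m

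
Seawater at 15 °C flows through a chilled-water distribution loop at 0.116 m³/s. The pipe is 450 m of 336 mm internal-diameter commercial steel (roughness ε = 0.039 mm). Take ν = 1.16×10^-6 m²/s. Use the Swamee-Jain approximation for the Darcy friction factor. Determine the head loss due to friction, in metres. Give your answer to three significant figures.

V = 4Q/(πD²) = 4·0.116/(π·0.336²) = 1.308 m/s
Re = VD/ν = 1.308·0.336/1.16×10^-6 = 3.79×10^5 → turbulent
ε/D = 0.039/336 = 1.16×10^-4
Swamee-Jain: f = 0.01513
h_f = f(L/D)V²/(2g) = 0.01513·(450/0.336)·1.308²/(2·9.81) = 1.768 m

h_f ≈ 1.77 m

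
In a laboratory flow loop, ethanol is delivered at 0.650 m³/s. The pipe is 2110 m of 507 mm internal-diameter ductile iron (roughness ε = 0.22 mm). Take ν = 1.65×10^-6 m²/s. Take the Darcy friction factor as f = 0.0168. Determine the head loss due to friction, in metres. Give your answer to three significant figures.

h_f ≈ 36.9 m

V = 4Q/(πD²) = 4·0.650/(π·0.507²) = 3.220 m/s
h_f = f(L/D)V²/(2g) = 0.01680·(2110/0.507)·3.220²/(2·9.81) = 36.94 m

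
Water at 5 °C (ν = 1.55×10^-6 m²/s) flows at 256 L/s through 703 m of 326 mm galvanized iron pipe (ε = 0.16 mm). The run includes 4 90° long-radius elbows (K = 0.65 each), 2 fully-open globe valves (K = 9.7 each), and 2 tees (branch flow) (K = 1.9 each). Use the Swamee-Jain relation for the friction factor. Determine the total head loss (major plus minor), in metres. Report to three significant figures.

H_L ≈ 30.5 m

V = 4Q/(πD²) = 3.067 m/s; V²/2g = 0.4794 m
Re = 6.45×10^5, ε/D = 4.91×10^-4 → f = 0.01751 (Swamee-Jain)
Major: h_f = f(L/D)·V²/2g = 0.01751·2156·0.4794 = 18.10 m
Minor: ΣK = 25.8; h_m = ΣK·V²/2g = 12.37 m
Total H_L = 18.10 + 12.37 = 30.47 m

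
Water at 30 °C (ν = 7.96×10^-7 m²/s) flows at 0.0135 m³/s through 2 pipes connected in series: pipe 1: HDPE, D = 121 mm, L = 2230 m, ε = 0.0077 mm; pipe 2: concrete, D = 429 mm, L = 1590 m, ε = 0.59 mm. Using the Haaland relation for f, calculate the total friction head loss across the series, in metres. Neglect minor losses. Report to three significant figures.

H ≈ 21.1 m

Pipe 1: V = 1.174 m/s, Re = 1.78×10^5, ε/D = 6.36×10^-5, f = 0.01625, h_1 = f(L/D)V²/2g = 21.04 m
Pipe 2: V = 0.09340 m/s, Re = 5.03×10^4, ε/D = 0.00138, f = 0.02473, h_2 = f(L/D)V²/2g = 0.04074 m
Series → Q common, losses add: H = Σh = 21.08 m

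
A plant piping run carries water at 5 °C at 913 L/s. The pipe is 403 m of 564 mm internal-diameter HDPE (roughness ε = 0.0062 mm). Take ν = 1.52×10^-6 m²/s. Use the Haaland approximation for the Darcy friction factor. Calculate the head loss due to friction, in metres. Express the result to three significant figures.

h_f ≈ 5.48 m

V = 4Q/(πD²) = 4·0.913/(π·0.564²) = 3.654 m/s
Re = VD/ν = 3.654·0.564/1.52×10^-6 = 1.36×10^6 → turbulent
ε/D = 0.0062/564 = 1.10×10^-5
Haaland: f = 0.01126
h_f = f(L/D)V²/(2g) = 0.01126·(403/0.564)·3.654²/(2·9.81) = 5.478 m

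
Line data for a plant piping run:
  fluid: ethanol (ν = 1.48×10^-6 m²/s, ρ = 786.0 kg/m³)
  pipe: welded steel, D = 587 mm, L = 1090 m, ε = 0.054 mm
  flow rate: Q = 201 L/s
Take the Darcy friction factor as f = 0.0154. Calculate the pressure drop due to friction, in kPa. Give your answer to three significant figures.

V = 4Q/(πD²) = 4·0.201/(π·0.587²) = 0.7427 m/s
h_f = f(L/D)V²/(2g) = 0.01540·(1090/0.587)·0.7427²/(2·9.81) = 0.8040 m
Δp = ρg·h_f = 786.0·9.81·0.8040 = 6.200 kPa

Δp ≈ 6.20 kPa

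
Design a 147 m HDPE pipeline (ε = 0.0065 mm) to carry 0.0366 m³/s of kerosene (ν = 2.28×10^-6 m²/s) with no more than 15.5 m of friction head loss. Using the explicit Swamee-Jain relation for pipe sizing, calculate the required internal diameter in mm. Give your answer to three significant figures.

D ≈ 113 mm

Swamee-Jain (Type III): D = 0.66·[ε^1.25·(LQ²/(gh_f))^4.75 + ν·Q^9.4·(L/(gh_f))^5.2]^0.04
LQ²/(gh_f) = 0.001295; L/(gh_f) = 0.9668
Term 1 = ε^1.25·(…)^4.75 = 6.30×10^-21; Term 2 = ν·Q^9.4·(…)^5.2 = 6.00×10^-20
D = 0.66·(6.30×10^-21 + 6.00×10^-20)^0.04 = 0.1128 m = 113 mm
Check: V = 3.66 m/s, Re = 1.81×10^5, f = 0.01632, h_f = 14.5 m ≈ 15.5 m ✓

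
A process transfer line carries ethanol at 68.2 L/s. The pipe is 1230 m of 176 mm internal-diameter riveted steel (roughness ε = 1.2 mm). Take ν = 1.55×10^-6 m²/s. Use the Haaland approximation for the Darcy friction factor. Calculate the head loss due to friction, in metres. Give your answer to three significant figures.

h_f ≈ 94.4 m

V = 4Q/(πD²) = 4·0.0682/(π·0.176²) = 2.803 m/s
Re = VD/ν = 2.803·0.176/1.55×10^-6 = 3.18×10^5 → turbulent
ε/D = 1.2/176 = 0.00682
Haaland: f = 0.03372
h_f = f(L/D)V²/(2g) = 0.03372·(1230/0.176)·2.803²/(2·9.81) = 94.40 m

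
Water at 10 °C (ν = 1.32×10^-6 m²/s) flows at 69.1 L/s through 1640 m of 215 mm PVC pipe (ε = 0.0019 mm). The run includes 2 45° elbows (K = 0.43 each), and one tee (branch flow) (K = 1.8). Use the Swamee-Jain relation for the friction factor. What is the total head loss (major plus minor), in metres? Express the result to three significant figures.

H_L ≈ 20.8 m

V = 4Q/(πD²) = 1.903 m/s; V²/2g = 0.1846 m
Re = 3.10×10^5, ε/D = 8.84×10^-6 → f = 0.01439 (Swamee-Jain)
Major: h_f = f(L/D)·V²/2g = 0.01439·7628·0.1846 = 20.27 m
Minor: ΣK = 2.66; h_m = ΣK·V²/2g = 0.4911 m
Total H_L = 20.27 + 0.4911 = 20.76 m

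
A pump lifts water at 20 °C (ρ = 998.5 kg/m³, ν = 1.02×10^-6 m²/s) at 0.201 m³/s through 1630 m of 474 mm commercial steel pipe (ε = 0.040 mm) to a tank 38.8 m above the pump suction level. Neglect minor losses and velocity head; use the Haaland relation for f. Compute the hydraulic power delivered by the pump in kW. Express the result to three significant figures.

P_hyd ≈ 82.7 kW

V = 4Q/(πD²) = 1.139 m/s; Re = 5.29×10^5; ε/D = 8.44×10^-5; f = 0.01399
h_f = f(L/D)V²/2g = 3.181 m
Total head H = z + h_f = 38.8 + 3.181 = 41.98 m
P_hyd = ρgQH = 998.5·9.81·0.201·41.98 = 82.65 kW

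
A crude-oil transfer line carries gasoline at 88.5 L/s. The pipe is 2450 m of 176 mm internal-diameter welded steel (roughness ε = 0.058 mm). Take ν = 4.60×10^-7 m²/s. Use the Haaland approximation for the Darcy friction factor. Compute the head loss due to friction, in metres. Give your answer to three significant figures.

V = 4Q/(πD²) = 4·0.0885/(π·0.176²) = 3.638 m/s
Re = VD/ν = 3.638·0.176/4.60×10^-7 = 1.39×10^6 → turbulent
ε/D = 0.058/176 = 3.30×10^-4
Haaland: f = 0.01570
h_f = f(L/D)V²/(2g) = 0.01570·(2450/0.176)·3.638²/(2·9.81) = 147.4 m

h_f ≈ 147 m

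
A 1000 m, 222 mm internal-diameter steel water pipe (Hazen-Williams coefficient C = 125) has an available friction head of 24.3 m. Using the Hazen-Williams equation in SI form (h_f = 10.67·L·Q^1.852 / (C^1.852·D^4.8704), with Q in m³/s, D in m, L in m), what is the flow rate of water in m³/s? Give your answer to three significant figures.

Rearranging: Q = [h_f·C^1.852·D^4.8704 / (10.67·L)]^(1/1.852)
Q = [24.3·125^1.852·0.222^4.8704 / (10.67·1000)]^0.540 = 0.08935 m³/s

Q ≈ 0.0893 m³/s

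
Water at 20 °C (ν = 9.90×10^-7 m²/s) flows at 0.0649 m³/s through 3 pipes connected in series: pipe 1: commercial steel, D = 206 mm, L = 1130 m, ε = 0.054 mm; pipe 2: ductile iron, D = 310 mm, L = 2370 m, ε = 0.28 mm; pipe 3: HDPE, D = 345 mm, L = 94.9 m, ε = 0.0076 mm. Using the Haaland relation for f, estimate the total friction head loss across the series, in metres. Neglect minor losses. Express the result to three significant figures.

Pipe 1: V = 1.947 m/s, Re = 4.05×10^5, ε/D = 2.62×10^-4, f = 0.01610, h_1 = f(L/D)V²/2g = 17.06 m
Pipe 2: V = 0.8599 m/s, Re = 2.69×10^5, ε/D = 9.03×10^-4, f = 0.02020, h_2 = f(L/D)V²/2g = 5.820 m
Pipe 3: V = 0.6943 m/s, Re = 2.42×10^5, ε/D = 2.20×10^-5, f = 0.01510, h_3 = f(L/D)V²/2g = 0.1020 m
Series → Q common, losses add: H = Σh = 22.99 m

H ≈ 23.0 m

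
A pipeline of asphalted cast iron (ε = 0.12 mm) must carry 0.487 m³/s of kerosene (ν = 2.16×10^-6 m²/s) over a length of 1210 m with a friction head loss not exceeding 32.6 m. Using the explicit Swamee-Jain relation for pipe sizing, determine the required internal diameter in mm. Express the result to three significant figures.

Swamee-Jain (Type III): D = 0.66·[ε^1.25·(LQ²/(gh_f))^4.75 + ν·Q^9.4·(L/(gh_f))^5.2]^0.04
LQ²/(gh_f) = 0.8973; L/(gh_f) = 3.784
Term 1 = ε^1.25·(…)^4.75 = 7.51×10^-6; Term 2 = ν·Q^9.4·(…)^5.2 = 2.53×10^-6
D = 0.66·(7.51×10^-6 + 2.53×10^-6)^0.04 = 0.4165 m = 416 mm
Check: V = 3.57 m/s, Re = 6.89×10^5, f = 0.01595, h_f = 30.2 m ≈ 32.6 m ✓

D ≈ 416 mm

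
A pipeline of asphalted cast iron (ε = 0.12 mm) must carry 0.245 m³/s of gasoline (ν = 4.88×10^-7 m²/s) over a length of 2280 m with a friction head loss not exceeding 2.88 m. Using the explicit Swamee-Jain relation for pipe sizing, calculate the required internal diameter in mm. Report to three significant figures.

D ≈ 574 mm

Swamee-Jain (Type III): D = 0.66·[ε^1.25·(LQ²/(gh_f))^4.75 + ν·Q^9.4·(L/(gh_f))^5.2]^0.04
LQ²/(gh_f) = 4.844; L/(gh_f) = 80.70
Term 1 = ε^1.25·(…)^4.75 = 0.0226; Term 2 = ν·Q^9.4·(…)^5.2 = 0.00728
D = 0.66·(0.0226 + 0.00728)^0.04 = 0.5735 m = 574 mm
Check: V = 0.948 m/s, Re = 1.11×10^6, f = 0.01479, h_f = 2.69 m ≈ 2.88 m ✓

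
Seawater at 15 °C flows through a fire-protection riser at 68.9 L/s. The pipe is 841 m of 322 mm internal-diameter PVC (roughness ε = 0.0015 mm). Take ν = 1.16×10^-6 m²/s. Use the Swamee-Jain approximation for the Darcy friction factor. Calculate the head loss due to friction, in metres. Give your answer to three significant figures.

h_f ≈ 1.44 m

V = 4Q/(πD²) = 4·0.0689/(π·0.322²) = 0.8461 m/s
Re = VD/ν = 0.8461·0.322/1.16×10^-6 = 2.35×10^5 → turbulent
ε/D = 0.0015/322 = 4.66×10^-6
Swamee-Jain: f = 0.01510
h_f = f(L/D)V²/(2g) = 0.01510·(841/0.322)·0.8461²/(2·9.81) = 1.439 m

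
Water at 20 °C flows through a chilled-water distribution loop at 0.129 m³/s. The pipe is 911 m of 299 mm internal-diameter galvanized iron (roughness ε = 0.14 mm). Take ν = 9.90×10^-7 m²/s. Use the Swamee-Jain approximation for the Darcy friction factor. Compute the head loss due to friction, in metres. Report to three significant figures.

V = 4Q/(πD²) = 4·0.129/(π·0.299²) = 1.837 m/s
Re = VD/ν = 1.837·0.299/9.90×10^-7 = 5.55×10^5 → turbulent
ε/D = 0.14/299 = 4.68×10^-4
Swamee-Jain: f = 0.01748
h_f = f(L/D)V²/(2g) = 0.01748·(911/0.299)·1.837²/(2·9.81) = 9.164 m

h_f ≈ 9.16 m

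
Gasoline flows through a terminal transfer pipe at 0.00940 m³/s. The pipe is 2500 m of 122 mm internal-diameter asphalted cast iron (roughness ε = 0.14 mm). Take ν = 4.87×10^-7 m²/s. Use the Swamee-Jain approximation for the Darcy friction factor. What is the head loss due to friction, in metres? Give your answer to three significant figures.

h_f ≈ 14.7 m

V = 4Q/(πD²) = 4·0.00940/(π·0.122²) = 0.8041 m/s
Re = VD/ν = 0.8041·0.122/4.87×10^-7 = 2.01×10^5 → turbulent
ε/D = 0.14/122 = 0.00115
Swamee-Jain: f = 0.02175
h_f = f(L/D)V²/(2g) = 0.02175·(2500/0.122)·0.8041²/(2·9.81) = 14.69 m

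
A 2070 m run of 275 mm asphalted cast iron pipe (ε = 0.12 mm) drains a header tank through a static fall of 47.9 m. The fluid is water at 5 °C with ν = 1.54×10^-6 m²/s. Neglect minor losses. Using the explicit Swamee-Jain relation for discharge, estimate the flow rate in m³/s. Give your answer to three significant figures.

Swamee-Jain (Type II): Q = -0.965·√(gD⁵h_f/L)·ln[ε/(3.7D) + √(3.17ν²L/(gD³h_f))]
√(gD⁵h_f/L) = √(9.81·0.275⁵·47.9/2070) = 0.01890
ε/(3.7D) = 1.18×10^-4; √(3.17ν²L/(gD³h_f)) = 3.99×10^-5
Q = -0.965·0.01890·ln(1.578×10^-4) = 0.1596 m³/s
Check: V = 2.69 m/s, Re = 4.80×10^5, f = 0.01740, h_f = 48.2 m ≈ 47.9 m ✓

Q ≈ 0.160 m³/s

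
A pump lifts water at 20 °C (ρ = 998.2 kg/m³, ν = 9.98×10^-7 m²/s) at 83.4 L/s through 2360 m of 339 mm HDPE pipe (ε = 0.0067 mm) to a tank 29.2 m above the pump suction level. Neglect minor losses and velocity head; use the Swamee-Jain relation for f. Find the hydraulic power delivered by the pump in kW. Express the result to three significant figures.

V = 4Q/(πD²) = 0.9240 m/s; Re = 3.14×10^5; ε/D = 1.98×10^-5; f = 0.01449
h_f = f(L/D)V²/2g = 4.390 m
Total head H = z + h_f = 29.2 + 4.390 = 33.59 m
P_hyd = ρgQH = 998.2·9.81·0.0834·33.59 = 27.43 kW

P_hyd ≈ 27.4 kW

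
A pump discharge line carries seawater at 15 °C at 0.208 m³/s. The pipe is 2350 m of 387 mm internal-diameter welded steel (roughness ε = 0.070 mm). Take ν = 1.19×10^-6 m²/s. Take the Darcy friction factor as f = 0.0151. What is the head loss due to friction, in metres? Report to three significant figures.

h_f ≈ 14.6 m

V = 4Q/(πD²) = 4·0.208/(π·0.387²) = 1.768 m/s
h_f = f(L/D)V²/(2g) = 0.01510·(2350/0.387)·1.768²/(2·9.81) = 14.61 m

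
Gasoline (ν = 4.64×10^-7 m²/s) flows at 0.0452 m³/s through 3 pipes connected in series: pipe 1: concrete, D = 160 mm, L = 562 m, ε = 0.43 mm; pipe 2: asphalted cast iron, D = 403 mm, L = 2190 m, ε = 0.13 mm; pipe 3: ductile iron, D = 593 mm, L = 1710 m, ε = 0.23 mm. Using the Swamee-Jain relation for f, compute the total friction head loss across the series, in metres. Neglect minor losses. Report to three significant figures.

Pipe 1: V = 2.248 m/s, Re = 7.75×10^5, ε/D = 0.00269, f = 0.02565, h_1 = f(L/D)V²/2g = 23.21 m
Pipe 2: V = 0.3544 m/s, Re = 3.08×10^5, ε/D = 3.23×10^-4, f = 0.01718, h_2 = f(L/D)V²/2g = 0.5975 m
Pipe 3: V = 0.1637 m/s, Re = 2.09×10^5, ε/D = 3.88×10^-4, f = 0.01823, h_3 = f(L/D)V²/2g = 0.07178 m
Series → Q common, losses add: H = Σh = 23.88 m

H ≈ 23.9 m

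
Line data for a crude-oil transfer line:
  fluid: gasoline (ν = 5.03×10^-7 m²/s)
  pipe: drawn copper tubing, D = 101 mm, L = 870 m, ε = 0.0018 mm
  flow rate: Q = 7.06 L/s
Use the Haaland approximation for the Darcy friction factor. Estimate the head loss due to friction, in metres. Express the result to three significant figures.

h_f ≈ 5.45 m

V = 4Q/(πD²) = 4·0.00706/(π·0.101²) = 0.8812 m/s
Re = VD/ν = 0.8812·0.101/5.03×10^-7 = 1.77×10^5 → turbulent
ε/D = 0.0018/101 = 1.78×10^-5
Haaland: f = 0.01598
h_f = f(L/D)V²/(2g) = 0.01598·(870/0.101)·0.8812²/(2·9.81) = 5.447 m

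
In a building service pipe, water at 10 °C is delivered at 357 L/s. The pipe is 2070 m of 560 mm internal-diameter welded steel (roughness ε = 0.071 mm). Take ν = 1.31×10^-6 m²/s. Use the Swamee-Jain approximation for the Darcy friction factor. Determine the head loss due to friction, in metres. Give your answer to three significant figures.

h_f ≈ 5.72 m

V = 4Q/(πD²) = 4·0.357/(π·0.560²) = 1.449 m/s
Re = VD/ν = 1.449·0.560/1.31×10^-6 = 6.20×10^5 → turbulent
ε/D = 0.071/560 = 1.27×10^-4
Swamee-Jain: f = 0.01446
h_f = f(L/D)V²/(2g) = 0.01446·(2070/0.560)·1.449²/(2·9.81) = 5.722 m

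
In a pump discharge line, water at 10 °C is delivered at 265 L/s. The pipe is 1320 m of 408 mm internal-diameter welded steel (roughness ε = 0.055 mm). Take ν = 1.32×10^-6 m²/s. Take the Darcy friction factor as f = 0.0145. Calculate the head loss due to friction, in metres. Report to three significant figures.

h_f ≈ 9.82 m

V = 4Q/(πD²) = 4·0.265/(π·0.408²) = 2.027 m/s
h_f = f(L/D)V²/(2g) = 0.01450·(1320/0.408)·2.027²/(2·9.81) = 9.823 m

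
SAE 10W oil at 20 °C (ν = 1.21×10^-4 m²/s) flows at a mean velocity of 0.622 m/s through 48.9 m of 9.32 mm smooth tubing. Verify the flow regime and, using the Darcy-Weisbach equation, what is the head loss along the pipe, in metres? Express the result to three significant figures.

h_f ≈ 138 m

Re = VD/ν = 0.622·0.009320/1.21×10^-4 = 47.9 → laminar (Re < 2300)
f = 64/Re = 1.336
h_f = f(L/D)V²/(2g) = 1.336·(48.9/0.009320)·0.622²/(2·9.81) = 138.2 m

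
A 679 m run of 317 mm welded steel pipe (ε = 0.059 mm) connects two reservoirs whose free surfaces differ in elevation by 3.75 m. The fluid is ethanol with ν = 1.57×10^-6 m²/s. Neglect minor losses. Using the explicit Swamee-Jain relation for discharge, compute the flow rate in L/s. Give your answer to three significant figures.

Q ≈ 115 L/s

Swamee-Jain (Type II): Q = -0.965·√(gD⁵h_f/L)·ln[ε/(3.7D) + √(3.17ν²L/(gD³h_f))]
√(gD⁵h_f/L) = √(9.81·0.317⁵·3.75/679) = 0.01317
ε/(3.7D) = 5.03×10^-5; √(3.17ν²L/(gD³h_f)) = 6.73×10^-5
Q = -0.965·0.01317·ln(1.176×10^-4) = 0.1150 m³/s
Check: V = 1.46 m/s, Re = 2.94×10^5, f = 0.01623, h_f = 3.76 m ≈ 3.75 m ✓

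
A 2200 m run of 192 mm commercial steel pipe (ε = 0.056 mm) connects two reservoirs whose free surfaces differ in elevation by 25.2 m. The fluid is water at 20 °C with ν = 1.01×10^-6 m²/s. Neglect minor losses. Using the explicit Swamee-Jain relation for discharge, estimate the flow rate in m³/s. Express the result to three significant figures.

Q ≈ 0.0463 m³/s

Swamee-Jain (Type II): Q = -0.965·√(gD⁵h_f/L)·ln[ε/(3.7D) + √(3.17ν²L/(gD³h_f))]
√(gD⁵h_f/L) = √(9.81·0.192⁵·25.2/2200) = 0.005415
ε/(3.7D) = 7.88×10^-5; √(3.17ν²L/(gD³h_f)) = 6.38×10^-5
Q = -0.965·0.005415·ln(1.426×10^-4) = 0.04627 m³/s
Check: V = 1.60 m/s, Re = 3.04×10^5, f = 0.01698, h_f = 25.3 m ≈ 25.2 m ✓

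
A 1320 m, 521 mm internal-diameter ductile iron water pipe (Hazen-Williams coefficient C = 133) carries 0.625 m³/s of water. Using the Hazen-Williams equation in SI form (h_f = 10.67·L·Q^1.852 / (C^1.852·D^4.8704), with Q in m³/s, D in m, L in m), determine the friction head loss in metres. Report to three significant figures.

h_f ≈ 16.5 m

h_f = 10.67·1320·0.625^1.852 / (133^1.852·0.521^4.8704) = 16.46 m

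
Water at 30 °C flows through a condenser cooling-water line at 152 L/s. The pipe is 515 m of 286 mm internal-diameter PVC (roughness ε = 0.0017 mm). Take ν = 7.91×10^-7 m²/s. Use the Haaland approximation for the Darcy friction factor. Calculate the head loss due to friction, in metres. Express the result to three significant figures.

V = 4Q/(πD²) = 4·0.152/(π·0.286²) = 2.366 m/s
Re = VD/ν = 2.366·0.286/7.91×10^-7 = 8.55×10^5 → turbulent
ε/D = 0.0017/286 = 5.94×10^-6
Haaland: f = 0.01199
h_f = f(L/D)V²/(2g) = 0.01199·(515/0.286)·2.366²/(2·9.81) = 6.160 m

h_f ≈ 6.16 m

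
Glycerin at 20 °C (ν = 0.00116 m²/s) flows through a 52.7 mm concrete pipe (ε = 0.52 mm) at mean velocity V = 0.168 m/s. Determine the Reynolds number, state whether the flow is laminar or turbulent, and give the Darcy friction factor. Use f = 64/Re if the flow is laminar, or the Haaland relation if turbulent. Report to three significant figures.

Re = VD/ν = 0.1680·0.0527/0.00116 = 7.63
Re < 2300 → laminar → f = 64/Re = 8.385

Re ≈ 7.63; laminar; f = 64/Re ≈ 8.39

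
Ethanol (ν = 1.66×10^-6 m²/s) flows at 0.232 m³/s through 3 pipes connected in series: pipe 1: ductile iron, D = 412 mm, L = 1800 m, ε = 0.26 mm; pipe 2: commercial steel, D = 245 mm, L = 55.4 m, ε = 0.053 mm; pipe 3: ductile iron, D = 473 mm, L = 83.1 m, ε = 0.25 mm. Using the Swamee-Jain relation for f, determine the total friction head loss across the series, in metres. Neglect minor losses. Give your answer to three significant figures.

H ≈ 17.1 m

Pipe 1: V = 1.740 m/s, Re = 4.32×10^5, ε/D = 6.31×10^-4, f = 0.01867, h_1 = f(L/D)V²/2g = 12.59 m
Pipe 2: V = 4.921 m/s, Re = 7.26×10^5, ε/D = 2.16×10^-4, f = 0.01523, h_2 = f(L/D)V²/2g = 4.252 m
Pipe 3: V = 1.320 m/s, Re = 3.76×10^5, ε/D = 5.29×10^-4, f = 0.01823, h_3 = f(L/D)V²/2g = 0.2845 m
Series → Q common, losses add: H = Σh = 17.13 m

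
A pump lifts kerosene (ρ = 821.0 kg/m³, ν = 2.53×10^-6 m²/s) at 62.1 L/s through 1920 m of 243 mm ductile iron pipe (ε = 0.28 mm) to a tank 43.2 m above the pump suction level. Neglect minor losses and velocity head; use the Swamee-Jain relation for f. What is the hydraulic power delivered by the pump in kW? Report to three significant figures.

P_hyd ≈ 29.7 kW

V = 4Q/(πD²) = 1.339 m/s; Re = 1.29×10^5; ε/D = 0.00115; f = 0.02240
h_f = f(L/D)V²/2g = 16.17 m
Total head H = z + h_f = 43.2 + 16.17 = 59.37 m
P_hyd = ρgQH = 821.0·9.81·0.0621·59.37 = 29.70 kW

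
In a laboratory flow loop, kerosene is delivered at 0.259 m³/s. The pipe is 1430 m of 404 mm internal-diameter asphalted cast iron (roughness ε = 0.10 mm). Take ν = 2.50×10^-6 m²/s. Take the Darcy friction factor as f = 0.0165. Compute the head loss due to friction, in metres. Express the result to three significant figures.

V = 4Q/(πD²) = 4·0.259/(π·0.404²) = 2.020 m/s
h_f = f(L/D)V²/(2g) = 0.01650·(1430/0.404)·2.020²/(2·9.81) = 12.15 m

h_f ≈ 12.2 m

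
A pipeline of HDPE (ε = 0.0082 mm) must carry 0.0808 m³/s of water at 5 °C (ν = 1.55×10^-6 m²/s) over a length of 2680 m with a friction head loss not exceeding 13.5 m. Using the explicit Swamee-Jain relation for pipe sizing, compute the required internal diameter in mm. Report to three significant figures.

Swamee-Jain (Type III): D = 0.66·[ε^1.25·(LQ²/(gh_f))^4.75 + ν·Q^9.4·(L/(gh_f))^5.2]^0.04
LQ²/(gh_f) = 0.1321; L/(gh_f) = 20.24
Term 1 = ε^1.25·(…)^4.75 = 2.93×10^-11; Term 2 = ν·Q^9.4·(…)^5.2 = 5.15×10^-10
D = 0.66·(2.93×10^-11 + 5.15×10^-10)^0.04 = 0.2812 m = 281 mm
Check: V = 1.30 m/s, Re = 2.36×10^5, f = 0.01533, h_f = 12.6 m ≈ 13.5 m ✓

D ≈ 281 mm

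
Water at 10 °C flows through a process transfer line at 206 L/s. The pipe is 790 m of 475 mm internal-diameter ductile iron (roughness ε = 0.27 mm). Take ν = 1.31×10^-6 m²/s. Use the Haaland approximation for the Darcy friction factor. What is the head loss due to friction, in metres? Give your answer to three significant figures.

h_f ≈ 2.08 m

V = 4Q/(πD²) = 4·0.206/(π·0.475²) = 1.162 m/s
Re = VD/ν = 1.162·0.475/1.31×10^-6 = 4.22×10^5 → turbulent
ε/D = 0.27/475 = 5.68×10^-4
Haaland: f = 0.01813
h_f = f(L/D)V²/(2g) = 0.01813·(790/0.475)·1.162²/(2·9.81) = 2.077 m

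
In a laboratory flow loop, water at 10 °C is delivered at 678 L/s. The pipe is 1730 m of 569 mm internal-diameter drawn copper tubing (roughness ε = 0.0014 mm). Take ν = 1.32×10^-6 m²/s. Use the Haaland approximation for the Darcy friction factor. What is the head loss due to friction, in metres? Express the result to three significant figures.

h_f ≈ 12.5 m

V = 4Q/(πD²) = 4·0.678/(π·0.569²) = 2.666 m/s
Re = VD/ν = 2.666·0.569/1.32×10^-6 = 1.15×10^6 → turbulent
ε/D = 0.0014/569 = 2.46×10^-6
Haaland: f = 0.01136
h_f = f(L/D)V²/(2g) = 0.01136·(1730/0.569)·2.666²/(2·9.81) = 12.52 m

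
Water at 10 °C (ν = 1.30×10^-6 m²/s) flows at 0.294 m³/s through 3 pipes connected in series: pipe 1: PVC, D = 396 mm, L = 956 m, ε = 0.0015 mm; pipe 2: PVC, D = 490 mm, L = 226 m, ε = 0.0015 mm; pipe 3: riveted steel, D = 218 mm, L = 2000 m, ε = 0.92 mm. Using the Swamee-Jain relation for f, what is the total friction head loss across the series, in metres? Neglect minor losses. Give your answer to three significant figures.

H ≈ 851 m

Pipe 1: V = 2.387 m/s, Re = 7.27×10^5, ε/D = 3.79×10^-6, f = 0.01233, h_1 = f(L/D)V²/2g = 8.648 m
Pipe 2: V = 1.559 m/s, Re = 5.88×10^5, ε/D = 3.06×10^-6, f = 0.01278, h_2 = f(L/D)V²/2g = 0.7300 m
Pipe 3: V = 7.877 m/s, Re = 1.32×10^6, ε/D = 0.00422, f = 0.02900, h_3 = f(L/D)V²/2g = 841.3 m
Series → Q common, losses add: H = Σh = 850.7 m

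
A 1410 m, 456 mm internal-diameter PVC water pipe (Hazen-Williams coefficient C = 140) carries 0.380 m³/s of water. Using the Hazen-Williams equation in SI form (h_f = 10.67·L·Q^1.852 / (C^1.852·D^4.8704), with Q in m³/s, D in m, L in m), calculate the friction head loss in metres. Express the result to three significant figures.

h_f ≈ 12.2 m

h_f = 10.67·1410·0.380^1.852 / (140^1.852·0.456^4.8704) = 12.18 m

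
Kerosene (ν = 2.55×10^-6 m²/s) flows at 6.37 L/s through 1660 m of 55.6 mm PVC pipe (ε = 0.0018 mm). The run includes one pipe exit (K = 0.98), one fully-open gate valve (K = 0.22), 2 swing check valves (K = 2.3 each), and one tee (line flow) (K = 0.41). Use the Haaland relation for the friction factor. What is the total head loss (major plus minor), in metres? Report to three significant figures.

H_L ≈ 214 m

V = 4Q/(πD²) = 2.624 m/s; V²/2g = 0.3508 m
Re = 5.72×10^4, ε/D = 3.24×10^-5 → f = 0.02019 (Haaland)
Major: h_f = f(L/D)·V²/2g = 0.02019·29856·0.3508 = 211.5 m
Minor: ΣK = 6.21; h_m = ΣK·V²/2g = 2.179 m
Total H_L = 211.5 + 2.179 = 213.7 m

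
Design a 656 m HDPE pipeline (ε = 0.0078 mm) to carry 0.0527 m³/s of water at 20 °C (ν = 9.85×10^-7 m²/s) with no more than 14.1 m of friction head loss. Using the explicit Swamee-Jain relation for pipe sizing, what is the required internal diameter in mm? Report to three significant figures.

D ≈ 174 mm

Swamee-Jain (Type III): D = 0.66·[ε^1.25·(LQ²/(gh_f))^4.75 + ν·Q^9.4·(L/(gh_f))^5.2]^0.04
LQ²/(gh_f) = 0.01317; L/(gh_f) = 4.743
Term 1 = ε^1.25·(…)^4.75 = 4.82×10^-16; Term 2 = ν·Q^9.4·(…)^5.2 = 3.12×10^-15
D = 0.66·(4.82×10^-16 + 3.12×10^-15)^0.04 = 0.1745 m = 174 mm
Check: V = 2.20 m/s, Re = 3.90×10^5, f = 0.01428, h_f = 13.3 m ≈ 14.1 m ✓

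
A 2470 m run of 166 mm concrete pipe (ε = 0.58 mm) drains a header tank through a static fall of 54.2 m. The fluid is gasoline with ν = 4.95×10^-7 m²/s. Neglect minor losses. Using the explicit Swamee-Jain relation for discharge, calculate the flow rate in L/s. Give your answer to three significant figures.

Q ≈ 34.9 L/s

Swamee-Jain (Type II): Q = -0.965·√(gD⁵h_f/L)·ln[ε/(3.7D) + √(3.17ν²L/(gD³h_f))]
√(gD⁵h_f/L) = √(9.81·0.166⁵·54.2/2470) = 0.005209
ε/(3.7D) = 9.44×10^-4; √(3.17ν²L/(gD³h_f)) = 2.81×10^-5
Q = -0.965·0.005209·ln(9.724×10^-4) = 0.03486 m³/s
Check: V = 1.61 m/s, Re = 5.40×10^5, f = 0.02765, h_f = 54.4 m ≈ 54.2 m ✓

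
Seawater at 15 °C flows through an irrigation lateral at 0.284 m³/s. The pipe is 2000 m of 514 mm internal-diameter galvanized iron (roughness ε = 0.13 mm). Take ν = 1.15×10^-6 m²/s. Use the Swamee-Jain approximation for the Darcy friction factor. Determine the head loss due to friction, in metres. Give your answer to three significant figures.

V = 4Q/(πD²) = 4·0.284/(π·0.514²) = 1.369 m/s
Re = VD/ν = 1.369·0.514/1.15×10^-6 = 6.12×10^5 → turbulent
ε/D = 0.13/514 = 2.53×10^-4
Swamee-Jain: f = 0.01576
h_f = f(L/D)V²/(2g) = 0.01576·(2000/0.514)·1.369²/(2·9.81) = 5.854 m

h_f ≈ 5.85 m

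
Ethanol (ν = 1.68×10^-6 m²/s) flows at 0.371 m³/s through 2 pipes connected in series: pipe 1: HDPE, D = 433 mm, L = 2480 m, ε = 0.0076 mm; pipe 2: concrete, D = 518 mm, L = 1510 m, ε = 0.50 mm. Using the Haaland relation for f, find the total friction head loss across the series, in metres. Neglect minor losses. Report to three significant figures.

H ≈ 32.8 m

Pipe 1: V = 2.519 m/s, Re = 6.49×10^5, ε/D = 1.76×10^-5, f = 0.01272, h_1 = f(L/D)V²/2g = 23.57 m
Pipe 2: V = 1.760 m/s, Re = 5.43×10^5, ε/D = 9.65×10^-4, f = 0.02000, h_2 = f(L/D)V²/2g = 9.210 m
Series → Q common, losses add: H = Σh = 32.78 m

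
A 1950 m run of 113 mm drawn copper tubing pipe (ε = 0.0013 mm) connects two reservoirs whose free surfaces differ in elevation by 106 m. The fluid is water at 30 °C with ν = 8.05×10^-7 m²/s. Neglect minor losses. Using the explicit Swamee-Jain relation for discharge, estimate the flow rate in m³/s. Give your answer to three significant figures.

Q ≈ 0.0297 m³/s

Swamee-Jain (Type II): Q = -0.965·√(gD⁵h_f/L)·ln[ε/(3.7D) + √(3.17ν²L/(gD³h_f))]
√(gD⁵h_f/L) = √(9.81·0.113⁵·106/1950) = 0.003134
ε/(3.7D) = 3.11×10^-6; √(3.17ν²L/(gD³h_f)) = 5.17×10^-5
Q = -0.965·0.003134·ln(5.478×10^-5) = 0.02968 m³/s
Check: V = 2.96 m/s, Re = 4.15×10^5, f = 0.01370, h_f = 106 m ≈ 106 m ✓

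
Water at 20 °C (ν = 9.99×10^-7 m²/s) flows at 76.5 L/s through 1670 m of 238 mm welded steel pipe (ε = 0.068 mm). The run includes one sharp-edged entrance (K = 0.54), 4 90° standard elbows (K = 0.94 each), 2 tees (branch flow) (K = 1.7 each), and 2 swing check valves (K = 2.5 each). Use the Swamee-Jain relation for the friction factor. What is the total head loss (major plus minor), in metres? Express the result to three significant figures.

H_L ≈ 19.4 m

V = 4Q/(πD²) = 1.720 m/s; V²/2g = 0.1507 m
Re = 4.10×10^5, ε/D = 2.86×10^-4 → f = 0.01650 (Swamee-Jain)
Major: h_f = f(L/D)·V²/2g = 0.01650·7017·0.1507 = 17.45 m
Minor: ΣK = 12.7; h_m = ΣK·V²/2g = 1.914 m
Total H_L = 17.45 + 1.914 = 19.37 m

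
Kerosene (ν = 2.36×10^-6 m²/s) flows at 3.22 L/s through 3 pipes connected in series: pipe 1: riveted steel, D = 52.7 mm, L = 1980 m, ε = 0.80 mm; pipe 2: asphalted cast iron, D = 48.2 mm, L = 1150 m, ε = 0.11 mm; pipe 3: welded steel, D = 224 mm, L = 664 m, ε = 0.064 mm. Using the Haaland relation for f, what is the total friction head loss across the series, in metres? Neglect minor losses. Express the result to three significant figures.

Pipe 1: V = 1.476 m/s, Re = 3.30×10^4, ε/D = 0.0152, f = 0.04528, h_1 = f(L/D)V²/2g = 189.0 m
Pipe 2: V = 1.765 m/s, Re = 3.60×10^4, ε/D = 0.00228, f = 0.02779, h_2 = f(L/D)V²/2g = 105.2 m
Pipe 3: V = 0.08171 m/s, Re = 7760, ε/D = 2.86×10^-4, f = 0.03345, h_3 = f(L/D)V²/2g = 0.03374 m
Series → Q common, losses add: H = Σh = 294.2 m

H ≈ 294 m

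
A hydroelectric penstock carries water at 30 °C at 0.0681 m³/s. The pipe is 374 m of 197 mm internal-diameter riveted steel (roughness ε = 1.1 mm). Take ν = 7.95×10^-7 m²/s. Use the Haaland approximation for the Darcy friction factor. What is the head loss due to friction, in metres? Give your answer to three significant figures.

h_f ≈ 15.3 m

V = 4Q/(πD²) = 4·0.0681/(π·0.197²) = 2.234 m/s
Re = VD/ν = 2.234·0.197/7.95×10^-7 = 5.54×10^5 → turbulent
ε/D = 1.1/197 = 0.00558
Haaland: f = 0.03162
h_f = f(L/D)V²/(2g) = 0.03162·(374/0.197)·2.234²/(2·9.81) = 15.27 m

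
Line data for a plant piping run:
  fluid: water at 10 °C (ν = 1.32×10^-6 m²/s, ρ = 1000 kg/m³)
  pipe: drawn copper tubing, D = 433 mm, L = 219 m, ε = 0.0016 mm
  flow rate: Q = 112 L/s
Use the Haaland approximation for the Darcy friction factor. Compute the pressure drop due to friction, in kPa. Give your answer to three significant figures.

Δp ≈ 2.18 kPa

V = 4Q/(πD²) = 4·0.112/(π·0.433²) = 0.7606 m/s
Re = VD/ν = 0.7606·0.433/1.32×10^-6 = 2.49×10^5 → turbulent
ε/D = 0.0016/433 = 3.70×10^-6
Haaland: f = 0.01488
h_f = f(L/D)V²/(2g) = 0.01488·(219/0.433)·0.7606²/(2·9.81) = 0.2219 m
Δp = ρg·h_f = 1000·9.81·0.2219 = 2.176 kPa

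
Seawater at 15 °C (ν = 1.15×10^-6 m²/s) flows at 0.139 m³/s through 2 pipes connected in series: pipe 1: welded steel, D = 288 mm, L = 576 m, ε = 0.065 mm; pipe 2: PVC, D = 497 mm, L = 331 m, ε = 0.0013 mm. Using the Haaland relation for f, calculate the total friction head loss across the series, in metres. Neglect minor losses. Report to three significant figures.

H ≈ 7.42 m

Pipe 1: V = 2.134 m/s, Re = 5.34×10^5, ε/D = 2.26×10^-4, f = 0.01545, h_1 = f(L/D)V²/2g = 7.169 m
Pipe 2: V = 0.7165 m/s, Re = 3.10×10^5, ε/D = 2.62×10^-6, f = 0.01428, h_2 = f(L/D)V²/2g = 0.2488 m
Series → Q common, losses add: H = Σh = 7.418 m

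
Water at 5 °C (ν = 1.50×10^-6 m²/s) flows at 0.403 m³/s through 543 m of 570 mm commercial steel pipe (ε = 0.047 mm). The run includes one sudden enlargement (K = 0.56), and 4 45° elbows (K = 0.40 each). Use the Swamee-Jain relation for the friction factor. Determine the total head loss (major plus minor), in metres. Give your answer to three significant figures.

H_L ≈ 1.96 m

V = 4Q/(πD²) = 1.579 m/s; V²/2g = 0.1271 m
Re = 6.00×10^5, ε/D = 8.25×10^-5 → f = 0.01395 (Swamee-Jain)
Major: h_f = f(L/D)·V²/2g = 0.01395·952.6·0.1271 = 1.690 m
Minor: ΣK = 2.16; h_m = ΣK·V²/2g = 0.2746 m
Total H_L = 1.690 + 0.2746 = 1.964 m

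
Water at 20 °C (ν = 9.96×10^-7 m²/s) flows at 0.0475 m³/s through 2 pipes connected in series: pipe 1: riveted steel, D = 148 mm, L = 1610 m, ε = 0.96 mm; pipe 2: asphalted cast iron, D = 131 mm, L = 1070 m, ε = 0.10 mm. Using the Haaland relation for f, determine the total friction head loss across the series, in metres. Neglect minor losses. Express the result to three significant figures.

Pipe 1: V = 2.761 m/s, Re = 4.10×10^5, ε/D = 0.00649, f = 0.03315, h_1 = f(L/D)V²/2g = 140.1 m
Pipe 2: V = 3.524 m/s, Re = 4.64×10^5, ε/D = 7.63×10^-4, f = 0.01912, h_2 = f(L/D)V²/2g = 98.86 m
Series → Q common, losses add: H = Σh = 239.0 m

H ≈ 239 m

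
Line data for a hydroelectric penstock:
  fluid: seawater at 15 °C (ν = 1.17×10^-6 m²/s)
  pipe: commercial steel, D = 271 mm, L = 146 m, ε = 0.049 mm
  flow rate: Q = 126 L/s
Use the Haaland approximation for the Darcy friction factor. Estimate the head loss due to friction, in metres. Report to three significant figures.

h_f ≈ 1.98 m

V = 4Q/(πD²) = 4·0.126/(π·0.271²) = 2.184 m/s
Re = VD/ν = 2.184·0.271/1.17×10^-6 = 5.06×10^5 → turbulent
ε/D = 0.049/271 = 1.81×10^-4
Haaland: f = 0.01509
h_f = f(L/D)V²/(2g) = 0.01509·(146/0.271)·2.184²/(2·9.81) = 1.977 m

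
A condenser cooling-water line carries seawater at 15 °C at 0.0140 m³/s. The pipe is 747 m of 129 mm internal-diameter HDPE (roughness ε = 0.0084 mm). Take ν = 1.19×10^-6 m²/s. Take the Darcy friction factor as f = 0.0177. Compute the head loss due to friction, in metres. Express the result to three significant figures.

V = 4Q/(πD²) = 4·0.0140/(π·0.129²) = 1.071 m/s
h_f = f(L/D)V²/(2g) = 0.01770·(747/0.129)·1.071²/(2·9.81) = 5.994 m

h_f ≈ 5.99 m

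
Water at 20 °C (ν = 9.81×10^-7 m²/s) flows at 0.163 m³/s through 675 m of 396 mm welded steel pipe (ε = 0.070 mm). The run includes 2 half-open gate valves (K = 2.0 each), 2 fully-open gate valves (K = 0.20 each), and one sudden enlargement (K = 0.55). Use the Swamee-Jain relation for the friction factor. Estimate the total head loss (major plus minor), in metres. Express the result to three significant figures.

V = 4Q/(πD²) = 1.323 m/s; V²/2g = 0.08927 m
Re = 5.34×10^5, ε/D = 1.77×10^-4 → f = 0.01520 (Swamee-Jain)
Major: h_f = f(L/D)·V²/2g = 0.01520·1705·0.08927 = 2.313 m
Minor: ΣK = 4.95; h_m = ΣK·V²/2g = 0.4419 m
Total H_L = 2.313 + 0.4419 = 2.755 m

H_L ≈ 2.75 m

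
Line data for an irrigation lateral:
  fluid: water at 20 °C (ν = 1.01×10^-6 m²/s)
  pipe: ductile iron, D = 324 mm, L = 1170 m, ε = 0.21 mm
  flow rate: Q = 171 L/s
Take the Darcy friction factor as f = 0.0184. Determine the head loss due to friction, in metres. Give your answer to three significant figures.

V = 4Q/(πD²) = 4·0.171/(π·0.324²) = 2.074 m/s
h_f = f(L/D)V²/(2g) = 0.01840·(1170/0.324)·2.074²/(2·9.81) = 14.57 m

h_f ≈ 14.6 m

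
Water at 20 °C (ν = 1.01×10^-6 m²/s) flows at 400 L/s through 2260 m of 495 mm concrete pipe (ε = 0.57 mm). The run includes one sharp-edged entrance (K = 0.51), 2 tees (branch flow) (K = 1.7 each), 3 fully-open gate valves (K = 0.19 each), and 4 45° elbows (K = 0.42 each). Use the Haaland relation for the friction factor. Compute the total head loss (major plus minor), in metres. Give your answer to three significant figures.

V = 4Q/(πD²) = 2.079 m/s; V²/2g = 0.2202 m
Re = 1.02×10^6, ε/D = 0.00115 → f = 0.02060 (Haaland)
Major: h_f = f(L/D)·V²/2g = 0.02060·4566·0.2202 = 20.72 m
Minor: ΣK = 6.16; h_m = ΣK·V²/2g = 1.356 m
Total H_L = 20.72 + 1.356 = 22.07 m

H_L ≈ 22.1 m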